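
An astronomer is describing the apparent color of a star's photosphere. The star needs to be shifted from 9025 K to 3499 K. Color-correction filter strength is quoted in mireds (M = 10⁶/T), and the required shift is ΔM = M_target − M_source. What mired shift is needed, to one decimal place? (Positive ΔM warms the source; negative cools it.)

M_source = 10⁶/9025 = 110.803; M_target = 10⁶/3499 = 285.796.
ΔM = 285.796 − 110.803 = 174.993 → +175.0 mireds, a warming shift.

+175.0 mireds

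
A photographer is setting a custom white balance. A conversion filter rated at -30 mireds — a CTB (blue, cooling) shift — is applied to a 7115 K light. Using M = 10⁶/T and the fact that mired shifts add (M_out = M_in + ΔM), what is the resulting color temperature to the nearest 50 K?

9050 K

M_in = 10⁶/7115 = 140.55 mireds.
M_out = 140.55 + (-30) = 110.55 mireds.
T_out = 10⁶/110.55 = 9045.8 K → 9050 K.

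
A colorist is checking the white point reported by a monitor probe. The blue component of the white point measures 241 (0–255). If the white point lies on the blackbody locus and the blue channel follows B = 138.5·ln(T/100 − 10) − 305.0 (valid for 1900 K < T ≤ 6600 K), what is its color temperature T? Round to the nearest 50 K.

ln(t − 10) = (241 + 305.0) / 138.5 = 3.9422.
t − 10 = e^3.9422 = 51.534, so t = 61.534.
T = 100·t = 6153 K → 6150 K to the nearest 50 K.

6150 K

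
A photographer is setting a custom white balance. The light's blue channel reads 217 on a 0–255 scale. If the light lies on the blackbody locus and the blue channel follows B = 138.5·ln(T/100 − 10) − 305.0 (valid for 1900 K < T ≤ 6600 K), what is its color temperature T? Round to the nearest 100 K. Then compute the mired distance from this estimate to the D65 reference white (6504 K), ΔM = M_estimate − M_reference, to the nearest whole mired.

+35 mireds

ln(t − 10) = (217 + 305.0) / 138.5 = 3.7690.
t − 10 = e^3.7690 = 43.335, so t = 53.335.
T = 100·t = 5333 K → 5300 K to the nearest 100 K.
M_estimate = 10⁶/5300 = 188.68; M_reference = 10⁶/6504 = 153.75.
ΔM = 188.68 − 153.75 = 34.93 → +35 mireds.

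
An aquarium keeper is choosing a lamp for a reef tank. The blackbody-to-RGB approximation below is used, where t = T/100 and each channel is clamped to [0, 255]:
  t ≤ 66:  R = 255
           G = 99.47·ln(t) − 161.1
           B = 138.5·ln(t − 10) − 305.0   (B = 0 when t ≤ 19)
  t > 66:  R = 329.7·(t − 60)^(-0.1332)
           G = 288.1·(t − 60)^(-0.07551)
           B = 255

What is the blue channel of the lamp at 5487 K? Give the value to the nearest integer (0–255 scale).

222

t = 5487/100 = 54.87; the t ≤ 66 branch applies.
B = 138.5·ln(54.87 − 10) − 305.0 = 138.5·ln 44.87 − 305.0 = 138.5·3.8038 − 305.0 = 221.822.
Rounded: 222.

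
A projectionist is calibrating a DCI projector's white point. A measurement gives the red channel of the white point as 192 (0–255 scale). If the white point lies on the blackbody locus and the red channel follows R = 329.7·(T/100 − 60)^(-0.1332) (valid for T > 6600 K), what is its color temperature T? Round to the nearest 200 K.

11800 K

(t − 60)^(-0.1332) = 192/329.7 = 0.58235.
t − 60 = 0.58235^(1/-0.1332) = 0.58235^(-7.508) = 57.929, so t = 117.929.
T = 100·t = 11793 K → 11800 K to the nearest 200 K.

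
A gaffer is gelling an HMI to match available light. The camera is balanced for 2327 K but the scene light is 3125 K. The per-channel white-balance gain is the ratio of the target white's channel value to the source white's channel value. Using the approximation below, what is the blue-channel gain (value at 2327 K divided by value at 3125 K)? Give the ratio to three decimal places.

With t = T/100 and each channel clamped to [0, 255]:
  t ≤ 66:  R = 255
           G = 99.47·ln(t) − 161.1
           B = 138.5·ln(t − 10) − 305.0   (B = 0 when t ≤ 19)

0.449

At 3125 K (t = 31.25):
  B = 138.5·ln(31.25 − 10) − 305.0 = 138.5·ln 21.25 − 305.0 = 138.5·3.0564 − 305.0 = 118.305.
At 2327 K (t = 23.27):
  B = 138.5·ln(23.27 − 10) − 305.0 = 138.5·ln 13.27 − 305.0 = 138.5·2.5855 − 305.0 = 53.093.
Gain = 53.093 / 118.305 = 0.4488 → 0.449.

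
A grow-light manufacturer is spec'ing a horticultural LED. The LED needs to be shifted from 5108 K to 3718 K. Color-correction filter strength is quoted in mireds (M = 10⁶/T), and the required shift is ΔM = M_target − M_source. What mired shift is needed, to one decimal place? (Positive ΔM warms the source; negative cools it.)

+73.2 mireds

M_source = 10⁶/5108 = 195.771; M_target = 10⁶/3718 = 268.962.
ΔM = 268.962 − 195.771 = 73.190 → +73.2 mireds, a warming shift.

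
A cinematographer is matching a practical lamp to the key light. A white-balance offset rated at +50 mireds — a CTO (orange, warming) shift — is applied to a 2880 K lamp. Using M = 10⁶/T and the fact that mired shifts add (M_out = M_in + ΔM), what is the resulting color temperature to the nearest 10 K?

M_in = 10⁶/2880 = 347.22 mireds.
M_out = 347.22 + (+50) = 397.22 mireds.
T_out = 10⁶/397.22 = 2517.5 K → 2520 K.

2520 K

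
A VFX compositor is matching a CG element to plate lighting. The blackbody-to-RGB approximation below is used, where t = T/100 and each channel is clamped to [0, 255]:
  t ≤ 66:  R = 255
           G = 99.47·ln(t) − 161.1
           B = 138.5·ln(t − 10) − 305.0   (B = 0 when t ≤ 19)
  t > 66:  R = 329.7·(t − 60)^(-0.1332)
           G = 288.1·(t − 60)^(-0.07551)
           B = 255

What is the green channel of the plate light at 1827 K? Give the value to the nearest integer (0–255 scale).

128

t = 1827/100 = 18.27; the t ≤ 66 branch applies.
G = 99.47·ln 18.27 − 161.1 = 99.47·2.9053 − 161.1 = 127.886.
Rounded: 128.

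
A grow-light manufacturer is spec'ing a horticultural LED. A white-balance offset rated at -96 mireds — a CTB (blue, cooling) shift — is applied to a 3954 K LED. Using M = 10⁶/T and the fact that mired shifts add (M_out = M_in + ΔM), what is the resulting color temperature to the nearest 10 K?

6370 K

M_in = 10⁶/3954 = 252.91 mireds.
M_out = 252.91 + (-96) = 156.91 mireds.
T_out = 10⁶/156.91 = 6373.1 K → 6370 K.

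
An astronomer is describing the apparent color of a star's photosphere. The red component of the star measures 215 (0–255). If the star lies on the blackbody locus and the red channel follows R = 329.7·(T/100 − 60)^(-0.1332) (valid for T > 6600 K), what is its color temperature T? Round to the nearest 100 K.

8500 K

(t − 60)^(-0.1332) = 215/329.7 = 0.65211.
t − 60 = 0.65211^(1/-0.1332) = 0.65211^(-7.508) = 24.774, so t = 84.774.
T = 100·t = 8477 K → 8500 K to the nearest 100 K.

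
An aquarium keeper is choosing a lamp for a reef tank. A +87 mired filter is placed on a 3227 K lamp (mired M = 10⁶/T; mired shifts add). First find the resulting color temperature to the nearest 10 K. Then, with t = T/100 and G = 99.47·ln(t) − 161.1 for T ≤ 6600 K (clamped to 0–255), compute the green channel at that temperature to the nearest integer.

160

M_in = 10⁶/3227 = 309.89; M_out = 309.89 + (+87) = 396.89.
T_out = 10⁶/396.89 = 2519.6 K → 2520 K; t = 25.2.
G = 99.47·ln 25.2 − 161.1 = 99.47·3.2268 − 161.1 = 159.874.
Rounded: 160.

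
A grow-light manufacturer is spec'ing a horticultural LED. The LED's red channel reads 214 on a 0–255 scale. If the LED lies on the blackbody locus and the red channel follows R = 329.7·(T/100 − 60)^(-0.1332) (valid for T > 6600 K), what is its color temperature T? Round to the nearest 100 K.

(t − 60)^(-0.1332) = 214/329.7 = 0.64907.
t − 60 = 0.64907^(1/-0.1332) = 0.64907^(-7.508) = 25.657, so t = 85.657.
T = 100·t = 8566 K → 8600 K to the nearest 100 K.

8600 K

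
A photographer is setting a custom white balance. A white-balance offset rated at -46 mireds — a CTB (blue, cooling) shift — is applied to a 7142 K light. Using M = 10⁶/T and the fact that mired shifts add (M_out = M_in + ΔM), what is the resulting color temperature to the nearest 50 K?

M_in = 10⁶/7142 = 140.02 mireds.
M_out = 140.02 + (-46) = 94.02 mireds.
T_out = 10⁶/94.02 = 10636.4 K → 10650 K.

10650 K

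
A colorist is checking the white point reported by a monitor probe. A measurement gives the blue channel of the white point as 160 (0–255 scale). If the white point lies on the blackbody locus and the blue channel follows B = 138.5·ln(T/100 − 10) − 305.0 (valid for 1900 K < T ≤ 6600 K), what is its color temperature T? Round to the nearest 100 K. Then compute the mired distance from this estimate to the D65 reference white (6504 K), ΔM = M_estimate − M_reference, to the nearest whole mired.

+103 mireds

ln(t − 10) = (160 + 305.0) / 138.5 = 3.3574.
t − 10 = e^3.3574 = 28.714, so t = 38.714.
T = 100·t = 3871 K → 3900 K to the nearest 100 K.
M_estimate = 10⁶/3900 = 256.41; M_reference = 10⁶/6504 = 153.75.
ΔM = 256.41 − 153.75 = 102.66 → +103 mireds.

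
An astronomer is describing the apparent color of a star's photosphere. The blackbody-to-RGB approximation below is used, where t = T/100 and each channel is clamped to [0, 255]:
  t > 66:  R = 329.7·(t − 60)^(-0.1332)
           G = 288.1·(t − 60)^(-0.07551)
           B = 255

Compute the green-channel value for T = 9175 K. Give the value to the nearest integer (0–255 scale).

222

t = 9175/100 = 91.75; the t > 66 branch applies.
G = 288.1·(91.75 − 60)^(-0.07551) = 288.1·31.75^(-0.07551) = 288.1·0.77020 = 221.895.
Rounded: 222.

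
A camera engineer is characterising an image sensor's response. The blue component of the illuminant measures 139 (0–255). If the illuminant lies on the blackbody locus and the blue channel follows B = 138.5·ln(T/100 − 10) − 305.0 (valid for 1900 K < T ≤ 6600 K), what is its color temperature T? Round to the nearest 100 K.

ln(t − 10) = (139 + 305.0) / 138.5 = 3.2058.
t − 10 = e^3.2058 = 24.675, so t = 34.675.
T = 100·t = 3467 K → 3500 K to the nearest 100 K.

3500 K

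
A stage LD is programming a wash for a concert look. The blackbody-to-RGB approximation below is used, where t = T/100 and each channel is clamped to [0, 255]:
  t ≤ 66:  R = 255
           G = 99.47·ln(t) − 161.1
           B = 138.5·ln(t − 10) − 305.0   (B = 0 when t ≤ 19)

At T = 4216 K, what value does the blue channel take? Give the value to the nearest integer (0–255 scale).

t = 4216/100 = 42.16; the t ≤ 66 branch applies.
B = 138.5·ln(42.16 − 10) − 305.0 = 138.5·ln 32.16 − 305.0 = 138.5·3.4707 − 305.0 = 175.695.
Rounded: 176.

176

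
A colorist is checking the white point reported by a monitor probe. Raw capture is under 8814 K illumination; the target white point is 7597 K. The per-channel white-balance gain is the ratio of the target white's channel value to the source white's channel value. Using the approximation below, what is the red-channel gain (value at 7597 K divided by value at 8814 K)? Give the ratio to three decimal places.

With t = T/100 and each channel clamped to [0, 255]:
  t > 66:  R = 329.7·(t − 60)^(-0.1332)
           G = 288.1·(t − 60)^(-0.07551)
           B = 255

1.078

At 8814 K (t = 88.14):
  R = 329.7·(88.14 − 60)^(-0.1332) = 329.7·28.14^(-0.1332) = 329.7·0.64114 = 211.382.
At 7597 K (t = 75.97):
  R = 329.7·(75.97 − 60)^(-0.1332) = 329.7·15.97^(-0.1332) = 329.7·0.69138 = 227.950.
Gain = 227.950 / 211.382 = 1.0784 → 1.078.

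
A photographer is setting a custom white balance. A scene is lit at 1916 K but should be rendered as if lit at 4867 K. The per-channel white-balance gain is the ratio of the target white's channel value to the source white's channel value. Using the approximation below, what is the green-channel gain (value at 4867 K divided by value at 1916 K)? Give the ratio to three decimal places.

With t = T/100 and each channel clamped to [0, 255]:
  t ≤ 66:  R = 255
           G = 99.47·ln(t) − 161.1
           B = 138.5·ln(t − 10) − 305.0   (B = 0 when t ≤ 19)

1.699

At 1916 K (t = 19.16):
  G = 99.47·ln 19.16 − 161.1 = 99.47·2.9528 − 161.1 = 132.617.
At 4867 K (t = 48.67):
  G = 99.47·ln 48.67 − 161.1 = 99.47·3.8851 − 161.1 = 225.347.
Gain = 225.347 / 132.617 = 1.6992 → 1.699.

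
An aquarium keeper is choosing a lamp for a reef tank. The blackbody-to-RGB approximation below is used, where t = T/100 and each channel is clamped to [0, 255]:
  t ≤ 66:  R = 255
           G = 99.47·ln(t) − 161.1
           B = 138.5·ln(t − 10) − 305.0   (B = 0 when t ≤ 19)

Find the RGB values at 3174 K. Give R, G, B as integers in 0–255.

R=255, G=183, B=121

t = 3174/100 = 31.74; the t ≤ 66 branch applies.
R = 255 by definition for t ≤ 66.
G = 99.47·ln 31.74 − 161.1 = 99.47·3.4576 − 161.1 = 182.825.
B = 138.5·ln(31.74 − 10) − 305.0 = 138.5·ln 21.74 − 305.0 = 138.5·3.0792 − 305.0 = 121.463.
Rounded: (255, 183, 121).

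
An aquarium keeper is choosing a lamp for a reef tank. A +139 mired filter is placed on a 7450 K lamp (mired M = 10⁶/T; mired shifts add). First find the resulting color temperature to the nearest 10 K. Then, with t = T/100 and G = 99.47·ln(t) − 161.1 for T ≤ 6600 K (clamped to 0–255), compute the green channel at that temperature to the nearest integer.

M_in = 10⁶/7450 = 134.23; M_out = 134.23 + (+139) = 273.23.
T_out = 10⁶/273.23 = 3659.9 K → 3660 K; t = 36.6.
G = 99.47·ln 36.6 − 161.1 = 99.47·3.6000 − 161.1 = 196.997.
Rounded: 197.

197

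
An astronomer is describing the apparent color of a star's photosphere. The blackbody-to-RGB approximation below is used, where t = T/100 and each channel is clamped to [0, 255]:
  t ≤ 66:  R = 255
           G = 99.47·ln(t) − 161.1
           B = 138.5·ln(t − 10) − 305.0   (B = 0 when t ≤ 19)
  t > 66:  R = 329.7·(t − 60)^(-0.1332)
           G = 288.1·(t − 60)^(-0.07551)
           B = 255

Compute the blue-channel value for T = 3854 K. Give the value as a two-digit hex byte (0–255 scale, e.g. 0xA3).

t = 3854/100 = 38.54; the t ≤ 66 branch applies.
B = 138.5·ln(38.54 − 10) − 305.0 = 138.5·ln 28.54 − 305.0 = 138.5·3.3513 − 305.0 = 159.156.
Rounded: 159; in hex, 0x9F.

0x9F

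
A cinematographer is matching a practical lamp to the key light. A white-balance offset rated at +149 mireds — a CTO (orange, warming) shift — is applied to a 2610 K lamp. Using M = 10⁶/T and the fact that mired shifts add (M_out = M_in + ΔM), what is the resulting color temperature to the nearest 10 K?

M_in = 10⁶/2610 = 383.14 mireds.
M_out = 383.14 + (+149) = 532.14 mireds.
T_out = 10⁶/532.14 = 1879.2 K → 1880 K.

1880 K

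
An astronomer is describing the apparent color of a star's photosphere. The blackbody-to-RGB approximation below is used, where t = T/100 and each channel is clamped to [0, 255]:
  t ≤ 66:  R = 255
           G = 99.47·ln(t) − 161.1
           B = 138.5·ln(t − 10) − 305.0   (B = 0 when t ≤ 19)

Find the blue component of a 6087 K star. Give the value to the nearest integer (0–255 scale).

239

t = 6087/100 = 60.87; the t ≤ 66 branch applies.
B = 138.5·ln(60.87 − 10) − 305.0 = 138.5·ln 50.87 − 305.0 = 138.5·3.9293 − 305.0 = 239.204.
Rounded: 239.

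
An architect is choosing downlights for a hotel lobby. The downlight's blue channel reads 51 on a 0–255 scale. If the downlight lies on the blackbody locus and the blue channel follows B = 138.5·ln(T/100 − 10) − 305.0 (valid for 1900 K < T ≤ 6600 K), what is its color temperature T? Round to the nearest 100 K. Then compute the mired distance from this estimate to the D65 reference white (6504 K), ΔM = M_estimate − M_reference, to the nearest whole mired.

+281 mireds

ln(t − 10) = (51 + 305.0) / 138.5 = 2.5704.
t − 10 = e^2.5704 = 13.071, so t = 23.071.
T = 100·t = 2307 K → 2300 K to the nearest 100 K.
M_estimate = 10⁶/2300 = 434.78; M_reference = 10⁶/6504 = 153.75.
ΔM = 434.78 − 153.75 = 281.03 → +281 mireds.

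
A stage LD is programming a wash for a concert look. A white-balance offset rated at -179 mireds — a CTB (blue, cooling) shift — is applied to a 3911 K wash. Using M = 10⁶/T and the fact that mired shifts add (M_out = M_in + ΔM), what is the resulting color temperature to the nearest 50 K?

M_in = 10⁶/3911 = 255.69 mireds.
M_out = 255.69 + (-179) = 76.69 mireds.
T_out = 10⁶/76.69 = 13039.7 K → 13050 K.

13050 K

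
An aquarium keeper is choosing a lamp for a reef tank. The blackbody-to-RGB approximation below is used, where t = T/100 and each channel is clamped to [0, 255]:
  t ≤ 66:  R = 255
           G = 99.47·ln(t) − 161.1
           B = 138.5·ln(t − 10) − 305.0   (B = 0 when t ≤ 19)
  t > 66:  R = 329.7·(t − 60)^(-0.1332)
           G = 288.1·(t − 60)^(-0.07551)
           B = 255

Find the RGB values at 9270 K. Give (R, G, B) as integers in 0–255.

t = 9270/100 = 92.7; the t > 66 branch applies.
R = 329.7·(92.7 − 60)^(-0.1332) = 329.7·32.7^(-0.1332) = 329.7·0.62844 = 207.196.
G = 288.1·(92.7 − 60)^(-0.07551) = 288.1·32.7^(-0.07551) = 288.1·0.76849 = 221.401.
B = 255 by definition for t > 66.
Rounded: (207, 221, 255).

(207, 221, 255)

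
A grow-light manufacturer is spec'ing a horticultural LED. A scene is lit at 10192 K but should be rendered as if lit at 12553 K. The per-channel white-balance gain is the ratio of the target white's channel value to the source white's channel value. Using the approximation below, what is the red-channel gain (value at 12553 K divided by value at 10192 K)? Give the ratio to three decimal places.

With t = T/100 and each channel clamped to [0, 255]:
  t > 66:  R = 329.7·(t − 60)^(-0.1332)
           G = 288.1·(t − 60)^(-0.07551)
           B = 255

At 10192 K (t = 101.92):
  R = 329.7·(101.92 − 60)^(-0.1332) = 329.7·41.92^(-0.1332) = 329.7·0.60799 = 200.453.
At 12553 K (t = 125.53):
  R = 329.7·(125.53 − 60)^(-0.1332) = 329.7·65.53^(-0.1332) = 329.7·0.57286 = 188.873.
Gain = 188.873 / 200.453 = 0.9422 → 0.942.

0.942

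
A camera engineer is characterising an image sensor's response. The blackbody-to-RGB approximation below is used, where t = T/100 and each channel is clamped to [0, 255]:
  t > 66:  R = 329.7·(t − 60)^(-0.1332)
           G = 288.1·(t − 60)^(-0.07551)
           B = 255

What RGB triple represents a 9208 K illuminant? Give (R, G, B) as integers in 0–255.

(208, 222, 255)

t = 9208/100 = 92.08; the t > 66 branch applies.
R = 329.7·(92.08 − 60)^(-0.1332) = 329.7·32.08^(-0.1332) = 329.7·0.63004 = 207.725.
G = 288.1·(92.08 − 60)^(-0.07551) = 288.1·32.08^(-0.07551) = 288.1·0.76960 = 221.721.
B = 255 by definition for t > 66.
Rounded: (208, 222, 255).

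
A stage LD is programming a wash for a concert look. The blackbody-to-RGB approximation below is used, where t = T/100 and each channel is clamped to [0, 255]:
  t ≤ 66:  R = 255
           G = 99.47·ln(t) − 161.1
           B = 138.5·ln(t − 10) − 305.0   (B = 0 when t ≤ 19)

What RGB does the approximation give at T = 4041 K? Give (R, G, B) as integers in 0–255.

(255, 207, 168)

t = 4041/100 = 40.41; the t ≤ 66 branch applies.
R = 255 by definition for t ≤ 66.
G = 99.47·ln 40.41 − 161.1 = 99.47·3.6991 − 161.1 = 206.847.
B = 138.5·ln(40.41 − 10) − 305.0 = 138.5·ln 30.41 − 305.0 = 138.5·3.4148 − 305.0 = 167.946.
Rounded: (255, 207, 168).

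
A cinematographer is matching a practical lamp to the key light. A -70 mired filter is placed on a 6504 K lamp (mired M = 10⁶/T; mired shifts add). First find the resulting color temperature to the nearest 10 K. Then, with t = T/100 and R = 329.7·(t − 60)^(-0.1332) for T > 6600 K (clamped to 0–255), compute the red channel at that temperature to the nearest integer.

M_in = 10⁶/6504 = 153.75; M_out = 153.75 + (-70) = 83.75.
T_out = 10⁶/83.75 = 11940.1 K → 11940 K; t = 119.4.
R = 329.7·(119.4 − 60)^(-0.1332) = 329.7·59.4^(-0.1332) = 329.7·0.58041 = 191.360.
Rounded: 191.

191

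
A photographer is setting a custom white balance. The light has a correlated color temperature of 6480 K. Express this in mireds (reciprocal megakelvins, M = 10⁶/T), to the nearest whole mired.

M = 10⁶ / 6480 = 154.321 → 154 mireds.

154 mireds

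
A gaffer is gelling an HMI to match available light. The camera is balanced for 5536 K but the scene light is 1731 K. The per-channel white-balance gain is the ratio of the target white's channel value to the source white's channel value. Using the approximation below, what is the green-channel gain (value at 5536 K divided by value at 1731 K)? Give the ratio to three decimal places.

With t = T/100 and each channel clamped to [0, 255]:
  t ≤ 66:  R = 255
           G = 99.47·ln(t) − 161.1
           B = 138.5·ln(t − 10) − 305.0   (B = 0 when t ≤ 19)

At 1731 K (t = 17.31):
  G = 99.47·ln 17.31 − 161.1 = 99.47·2.8513 − 161.1 = 122.517.
At 5536 K (t = 55.36):
  G = 99.47·ln 55.36 − 161.1 = 99.47·4.0139 − 161.1 = 238.158.
Gain = 238.158 / 122.517 = 1.9439 → 1.944.

1.944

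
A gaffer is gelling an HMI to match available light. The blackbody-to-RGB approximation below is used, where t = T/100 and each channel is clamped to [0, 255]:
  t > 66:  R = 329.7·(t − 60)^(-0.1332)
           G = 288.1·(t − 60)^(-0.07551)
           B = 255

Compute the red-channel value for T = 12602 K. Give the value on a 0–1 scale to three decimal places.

0.740

t = 12602/100 = 126.02; the t > 66 branch applies.
R = 329.7·(126.02 − 60)^(-0.1332) = 329.7·66.02^(-0.1332) = 329.7·0.57229 = 188.685.
On a 0–1 scale: 188.685/255 = 0.7399 → 0.740.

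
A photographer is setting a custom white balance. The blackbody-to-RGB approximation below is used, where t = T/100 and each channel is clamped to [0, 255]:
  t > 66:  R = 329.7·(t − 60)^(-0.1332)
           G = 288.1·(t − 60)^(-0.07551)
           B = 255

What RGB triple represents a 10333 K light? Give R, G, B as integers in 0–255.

R=200, G=217, B=255

t = 10333/100 = 103.33; the t > 66 branch applies.
R = 329.7·(103.33 − 60)^(-0.1332) = 329.7·43.33^(-0.1332) = 329.7·0.60531 = 199.572.
G = 288.1·(103.33 − 60)^(-0.07551) = 288.1·43.33^(-0.07551) = 288.1·0.75233 = 216.745.
B = 255 by definition for t > 66.
Rounded: (200, 217, 255).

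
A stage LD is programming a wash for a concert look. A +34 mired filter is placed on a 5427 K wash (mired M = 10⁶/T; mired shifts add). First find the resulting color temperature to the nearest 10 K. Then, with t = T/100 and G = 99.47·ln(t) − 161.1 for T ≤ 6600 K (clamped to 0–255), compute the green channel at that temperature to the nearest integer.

M_in = 10⁶/5427 = 184.26; M_out = 184.26 + (+34) = 218.26.
T_out = 10⁶/218.26 = 4581.6 K → 4580 K; t = 45.8.
G = 99.47·ln 45.8 − 161.1 = 99.47·3.8243 − 161.1 = 219.302.
Rounded: 219.

219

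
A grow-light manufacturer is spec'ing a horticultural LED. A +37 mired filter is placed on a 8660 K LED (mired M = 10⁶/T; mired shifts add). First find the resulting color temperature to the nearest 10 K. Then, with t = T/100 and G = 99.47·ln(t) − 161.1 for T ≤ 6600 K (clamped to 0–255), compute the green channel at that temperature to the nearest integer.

255

M_in = 10⁶/8660 = 115.47; M_out = 115.47 + (+37) = 152.47.
T_out = 10⁶/152.47 = 6558.5 K → 6560 K; t = 65.6.
G = 99.47·ln 65.6 − 161.1 = 99.47·4.1836 − 161.1 = 255.040 → clamped to 255.
Rounded: 255.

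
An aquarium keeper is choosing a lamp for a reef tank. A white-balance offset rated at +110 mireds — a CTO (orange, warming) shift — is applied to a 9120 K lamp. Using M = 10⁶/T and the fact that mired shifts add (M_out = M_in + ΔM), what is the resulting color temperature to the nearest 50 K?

M_in = 10⁶/9120 = 109.65 mireds.
M_out = 109.65 + (+110) = 219.65 mireds.
T_out = 10⁶/219.65 = 4552.7 K → 4550 K.

4550 K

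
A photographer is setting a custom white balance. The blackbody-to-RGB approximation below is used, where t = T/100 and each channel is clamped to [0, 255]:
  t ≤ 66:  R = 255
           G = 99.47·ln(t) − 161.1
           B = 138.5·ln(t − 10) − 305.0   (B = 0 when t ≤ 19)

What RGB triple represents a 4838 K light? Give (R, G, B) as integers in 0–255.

(255, 225, 200)

t = 4838/100 = 48.38; the t ≤ 66 branch applies.
R = 255 by definition for t ≤ 66.
G = 99.47·ln 48.38 − 161.1 = 99.47·3.8791 − 161.1 = 224.753.
B = 138.5·ln(48.38 − 10) − 305.0 = 138.5·ln 38.38 − 305.0 = 138.5·3.6475 − 305.0 = 200.184.
Rounded: (255, 225, 200).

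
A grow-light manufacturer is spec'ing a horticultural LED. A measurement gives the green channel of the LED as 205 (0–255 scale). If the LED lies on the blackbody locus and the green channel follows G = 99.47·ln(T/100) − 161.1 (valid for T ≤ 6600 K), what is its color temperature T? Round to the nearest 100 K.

ln t = (205 + 161.1) / 99.47 = 3.6805.
t = e^3.6805 = 39.666.
T = 100·t = 3967 K → 4000 K to the nearest 100 K.

4000 K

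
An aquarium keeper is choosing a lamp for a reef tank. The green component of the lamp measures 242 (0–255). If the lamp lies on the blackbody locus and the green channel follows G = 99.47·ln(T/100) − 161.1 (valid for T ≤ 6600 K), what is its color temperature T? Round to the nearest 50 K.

5750 K

ln t = (242 + 161.1) / 99.47 = 4.0525.
t = e^4.0525 = 57.540.
T = 100·t = 5754 K → 5750 K to the nearest 50 K.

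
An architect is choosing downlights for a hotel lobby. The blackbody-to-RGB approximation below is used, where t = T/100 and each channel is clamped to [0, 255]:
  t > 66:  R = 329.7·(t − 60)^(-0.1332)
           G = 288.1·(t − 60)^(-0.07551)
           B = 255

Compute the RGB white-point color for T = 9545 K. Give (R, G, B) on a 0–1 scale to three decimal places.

(0.804, 0.863, 1.000)

t = 9545/100 = 95.45; the t > 66 branch applies.
R = 329.7·(95.45 − 60)^(-0.1332) = 329.7·35.45^(-0.1332) = 329.7·0.62171 = 204.979.
G = 288.1·(95.45 − 60)^(-0.07551) = 288.1·35.45^(-0.07551) = 288.1·0.76382 = 220.055.
B = 255 by definition for t > 66.
Dividing each by 255: (0.8038, 0.8630, 1.0000) → (0.804, 0.863, 1.000).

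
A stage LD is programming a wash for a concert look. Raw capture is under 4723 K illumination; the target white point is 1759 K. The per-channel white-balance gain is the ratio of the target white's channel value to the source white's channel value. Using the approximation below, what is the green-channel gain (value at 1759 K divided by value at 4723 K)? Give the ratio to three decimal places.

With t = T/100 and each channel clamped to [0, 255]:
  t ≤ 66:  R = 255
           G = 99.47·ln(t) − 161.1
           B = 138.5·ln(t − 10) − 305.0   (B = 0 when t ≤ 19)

At 4723 K (t = 47.23):
  G = 99.47·ln 47.23 − 161.1 = 99.47·3.8550 − 161.1 = 222.360.
At 1759 K (t = 17.59):
  G = 99.47·ln 17.59 − 161.1 = 99.47·2.8673 − 161.1 = 124.113.
Gain = 124.113 / 222.360 = 0.5582 → 0.558.

0.558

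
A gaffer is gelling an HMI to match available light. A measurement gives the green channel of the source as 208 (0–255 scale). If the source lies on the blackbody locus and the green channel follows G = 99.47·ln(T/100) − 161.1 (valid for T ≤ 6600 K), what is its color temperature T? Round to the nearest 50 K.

4100 K

ln t = (208 + 161.1) / 99.47 = 3.7107.
t = e^3.7107 = 40.881.
T = 100·t = 4088 K → 4100 K to the nearest 50 K.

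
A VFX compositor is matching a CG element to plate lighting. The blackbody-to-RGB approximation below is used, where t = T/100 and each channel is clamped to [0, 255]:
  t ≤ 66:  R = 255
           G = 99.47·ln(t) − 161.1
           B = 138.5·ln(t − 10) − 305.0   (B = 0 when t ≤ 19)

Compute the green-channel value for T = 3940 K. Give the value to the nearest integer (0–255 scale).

t = 3940/100 = 39.4; the t ≤ 66 branch applies.
G = 99.47·ln 39.4 − 161.1 = 99.47·3.6738 − 161.1 = 204.329.
Rounded: 204.

204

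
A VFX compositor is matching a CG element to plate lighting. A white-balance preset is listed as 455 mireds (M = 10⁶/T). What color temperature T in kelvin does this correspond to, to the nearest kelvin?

2198 K

T = 10⁶ / 455 = 2197.80 K → 2198 K.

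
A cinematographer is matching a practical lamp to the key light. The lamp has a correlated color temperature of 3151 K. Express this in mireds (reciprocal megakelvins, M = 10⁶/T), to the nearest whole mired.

M = 10⁶ / 3151 = 317.360 → 317 mireds.

317 mireds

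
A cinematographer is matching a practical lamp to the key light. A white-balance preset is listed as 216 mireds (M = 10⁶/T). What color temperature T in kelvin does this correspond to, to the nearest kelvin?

T = 10⁶ / 216 = 4629.63 K → 4630 K.

4630 K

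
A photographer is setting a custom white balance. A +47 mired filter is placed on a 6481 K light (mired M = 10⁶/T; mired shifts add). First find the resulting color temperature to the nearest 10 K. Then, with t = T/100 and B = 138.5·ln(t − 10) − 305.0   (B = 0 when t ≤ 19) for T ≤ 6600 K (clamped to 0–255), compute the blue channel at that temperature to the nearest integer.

205

M_in = 10⁶/6481 = 154.30; M_out = 154.30 + (+47) = 201.30.
T_out = 10⁶/201.30 = 4967.8 K → 4970 K; t = 49.7.
B = 138.5·ln(49.7 − 10) − 305.0 = 138.5·ln 39.7 − 305.0 = 138.5·3.6814 − 305.0 = 204.867.
Rounded: 205.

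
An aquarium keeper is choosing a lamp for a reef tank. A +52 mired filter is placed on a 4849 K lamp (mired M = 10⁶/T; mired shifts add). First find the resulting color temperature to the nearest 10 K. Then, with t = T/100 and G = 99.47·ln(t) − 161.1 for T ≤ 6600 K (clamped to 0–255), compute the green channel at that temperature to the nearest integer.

M_in = 10⁶/4849 = 206.23; M_out = 206.23 + (+52) = 258.23.
T_out = 10⁶/258.23 = 3872.5 K → 3870 K; t = 38.7.
G = 99.47·ln 38.7 − 161.1 = 99.47·3.6558 − 161.1 = 202.546.
Rounded: 203.

203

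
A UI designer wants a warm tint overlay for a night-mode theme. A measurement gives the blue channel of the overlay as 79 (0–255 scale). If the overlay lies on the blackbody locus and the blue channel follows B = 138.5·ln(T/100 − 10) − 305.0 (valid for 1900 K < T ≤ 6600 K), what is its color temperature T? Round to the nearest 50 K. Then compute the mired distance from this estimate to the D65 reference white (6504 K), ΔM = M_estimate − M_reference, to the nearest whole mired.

+231 mireds

ln(t − 10) = (79 + 305.0) / 138.5 = 2.7726.
t − 10 = e^2.7726 = 16.000, so t = 26.000.
T = 100·t = 2600 K → 2600 K to the nearest 50 K.
M_estimate = 10⁶/2600 = 384.62; M_reference = 10⁶/6504 = 153.75.
ΔM = 384.62 − 153.75 = 230.86 → +231 mireds.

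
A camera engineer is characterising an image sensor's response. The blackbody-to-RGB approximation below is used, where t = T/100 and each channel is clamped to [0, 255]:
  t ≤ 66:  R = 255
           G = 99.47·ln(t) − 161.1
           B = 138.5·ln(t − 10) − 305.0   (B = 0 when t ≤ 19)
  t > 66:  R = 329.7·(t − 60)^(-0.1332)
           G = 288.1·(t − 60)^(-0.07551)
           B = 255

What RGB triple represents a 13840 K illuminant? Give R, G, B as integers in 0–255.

R=184, G=207, B=255

t = 13840/100 = 138.4; the t > 66 branch applies.
R = 329.7·(138.4 − 60)^(-0.1332) = 329.7·78.4^(-0.1332) = 329.7·0.55934 = 184.415.
G = 288.1·(138.4 − 60)^(-0.07551) = 288.1·78.4^(-0.07551) = 288.1·0.71938 = 207.254.
B = 255 by definition for t > 66.
Rounded: (184, 207, 255).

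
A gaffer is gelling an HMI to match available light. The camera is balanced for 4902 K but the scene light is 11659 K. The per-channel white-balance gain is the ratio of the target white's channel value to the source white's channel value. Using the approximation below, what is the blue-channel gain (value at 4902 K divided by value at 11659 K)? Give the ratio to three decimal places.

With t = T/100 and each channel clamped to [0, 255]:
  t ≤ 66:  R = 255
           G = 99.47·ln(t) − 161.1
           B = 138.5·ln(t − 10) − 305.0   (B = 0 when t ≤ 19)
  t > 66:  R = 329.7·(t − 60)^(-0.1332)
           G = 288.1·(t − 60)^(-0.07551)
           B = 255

At 11659 K (t = 116.59):
  B = 255 by definition for t > 66.
At 4902 K (t = 49.02):
  B = 138.5·ln(49.02 − 10) − 305.0 = 138.5·ln 39.02 − 305.0 = 138.5·3.6641 − 305.0 = 202.474.
Gain = 202.474 / 255.000 = 0.7940 → 0.794.

0.794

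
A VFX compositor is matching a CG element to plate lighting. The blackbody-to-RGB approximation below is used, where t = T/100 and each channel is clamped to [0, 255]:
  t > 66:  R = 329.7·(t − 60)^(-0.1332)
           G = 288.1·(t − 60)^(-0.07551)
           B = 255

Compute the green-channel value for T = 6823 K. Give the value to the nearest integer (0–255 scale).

t = 6823/100 = 68.23; the t > 66 branch applies.
G = 288.1·(68.23 − 60)^(-0.07551) = 288.1·8.23^(-0.07551) = 288.1·0.85286 = 245.709.
Rounded: 246.

246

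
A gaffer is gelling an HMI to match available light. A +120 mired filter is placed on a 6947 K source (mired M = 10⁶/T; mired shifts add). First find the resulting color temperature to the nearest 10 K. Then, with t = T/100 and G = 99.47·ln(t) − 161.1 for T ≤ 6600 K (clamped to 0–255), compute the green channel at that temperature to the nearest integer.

M_in = 10⁶/6947 = 143.95; M_out = 143.95 + (+120) = 263.95.
T_out = 10⁶/263.95 = 3788.6 K → 3790 K; t = 37.9.
G = 99.47·ln 37.9 − 161.1 = 99.47·3.6350 − 161.1 = 200.469.
Rounded: 200.

200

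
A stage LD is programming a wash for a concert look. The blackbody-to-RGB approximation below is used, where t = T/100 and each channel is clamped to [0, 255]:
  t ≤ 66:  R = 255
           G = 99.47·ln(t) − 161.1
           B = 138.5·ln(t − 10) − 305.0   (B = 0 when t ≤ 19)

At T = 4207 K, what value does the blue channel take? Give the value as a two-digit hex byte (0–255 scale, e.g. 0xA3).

0xAF

t = 4207/100 = 42.07; the t ≤ 66 branch applies.
B = 138.5·ln(42.07 − 10) − 305.0 = 138.5·ln 32.07 − 305.0 = 138.5·3.4679 − 305.0 = 175.307.
Rounded: 175; in hex, 0xAF.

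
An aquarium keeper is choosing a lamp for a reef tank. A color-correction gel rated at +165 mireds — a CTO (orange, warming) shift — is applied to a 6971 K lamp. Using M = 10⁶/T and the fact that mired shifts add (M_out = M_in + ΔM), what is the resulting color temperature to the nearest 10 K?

3240 K

M_in = 10⁶/6971 = 143.45 mireds.
M_out = 143.45 + (+165) = 308.45 mireds.
T_out = 10⁶/308.45 = 3242.0 K → 3240 K.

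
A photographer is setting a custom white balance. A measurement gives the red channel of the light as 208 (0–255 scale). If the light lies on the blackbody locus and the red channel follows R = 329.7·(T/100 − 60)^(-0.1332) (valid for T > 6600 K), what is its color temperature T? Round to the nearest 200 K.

9200 K

(t − 60)^(-0.1332) = 208/329.7 = 0.63088.
t − 60 = 0.63088^(1/-0.1332) = 0.63088^(-7.508) = 31.763, so t = 91.763.
T = 100·t = 9176 K → 9200 K to the nearest 200 K.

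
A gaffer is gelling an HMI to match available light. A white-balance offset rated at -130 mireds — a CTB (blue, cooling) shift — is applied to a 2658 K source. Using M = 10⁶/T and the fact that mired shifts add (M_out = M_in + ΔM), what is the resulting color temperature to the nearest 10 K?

M_in = 10⁶/2658 = 376.22 mireds.
M_out = 376.22 + (-130) = 246.22 mireds.
T_out = 10⁶/246.22 = 4061.4 K → 4060 K.

4060 K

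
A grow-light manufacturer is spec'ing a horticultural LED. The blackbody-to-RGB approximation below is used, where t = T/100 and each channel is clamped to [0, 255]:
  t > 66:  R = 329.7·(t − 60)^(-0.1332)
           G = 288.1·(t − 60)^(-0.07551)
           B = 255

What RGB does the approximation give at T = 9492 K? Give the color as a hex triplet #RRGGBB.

t = 9492/100 = 94.92; the t > 66 branch applies.
R = 329.7·(94.92 − 60)^(-0.1332) = 329.7·34.92^(-0.1332) = 329.7·0.62296 = 205.391.
G = 288.1·(94.92 − 60)^(-0.07551) = 288.1·34.92^(-0.07551) = 288.1·0.76468 = 220.306.
B = 255 by definition for t > 66.
Rounded: (205, 220, 255).
In hex: #CDDCFF.

#CDDCFF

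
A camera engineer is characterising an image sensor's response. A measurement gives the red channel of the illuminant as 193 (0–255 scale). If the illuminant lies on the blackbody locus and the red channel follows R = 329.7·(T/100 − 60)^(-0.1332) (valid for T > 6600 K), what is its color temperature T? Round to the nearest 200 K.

11600 K

(t − 60)^(-0.1332) = 193/329.7 = 0.58538.
t − 60 = 0.58538^(1/-0.1332) = 0.58538^(-7.508) = 55.713, so t = 115.713.
T = 100·t = 11571 K → 11600 K to the nearest 200 K.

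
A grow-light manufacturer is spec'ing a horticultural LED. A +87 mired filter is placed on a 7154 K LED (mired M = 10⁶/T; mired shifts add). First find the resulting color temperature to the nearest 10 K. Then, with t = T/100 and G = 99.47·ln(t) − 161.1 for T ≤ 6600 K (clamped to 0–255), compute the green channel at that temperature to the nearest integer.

M_in = 10⁶/7154 = 139.78; M_out = 139.78 + (+87) = 226.78.
T_out = 10⁶/226.78 = 4409.5 K → 4410 K; t = 44.1.
G = 99.47·ln 44.1 − 161.1 = 99.47·3.7865 − 161.1 = 215.539.
Rounded: 216.

216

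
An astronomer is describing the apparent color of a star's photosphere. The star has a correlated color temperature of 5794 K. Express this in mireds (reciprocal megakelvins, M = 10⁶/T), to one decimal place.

M = 10⁶ / 5794 = 172.592 → 172.6 mireds.

172.6 mireds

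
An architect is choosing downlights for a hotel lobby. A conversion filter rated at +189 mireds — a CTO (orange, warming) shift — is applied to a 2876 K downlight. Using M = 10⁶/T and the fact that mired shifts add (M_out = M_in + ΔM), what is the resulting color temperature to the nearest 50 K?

1850 K

M_in = 10⁶/2876 = 347.71 mireds.
M_out = 347.71 + (+189) = 536.71 mireds.
T_out = 10⁶/536.71 = 1863.2 K → 1850 K.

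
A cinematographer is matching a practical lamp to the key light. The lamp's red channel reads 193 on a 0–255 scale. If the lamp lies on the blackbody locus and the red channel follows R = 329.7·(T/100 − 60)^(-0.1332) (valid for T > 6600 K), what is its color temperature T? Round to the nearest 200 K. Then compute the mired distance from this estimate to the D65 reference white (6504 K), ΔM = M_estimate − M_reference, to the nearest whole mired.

-68 mireds

(t − 60)^(-0.1332) = 193/329.7 = 0.58538.
t − 60 = 0.58538^(1/-0.1332) = 0.58538^(-7.508) = 55.713, so t = 115.713.
T = 100·t = 11571 K → 11600 K to the nearest 200 K.
M_estimate = 10⁶/11600 = 86.21; M_reference = 10⁶/6504 = 153.75.
ΔM = 86.21 − 153.75 = -67.54 → -68 mireds.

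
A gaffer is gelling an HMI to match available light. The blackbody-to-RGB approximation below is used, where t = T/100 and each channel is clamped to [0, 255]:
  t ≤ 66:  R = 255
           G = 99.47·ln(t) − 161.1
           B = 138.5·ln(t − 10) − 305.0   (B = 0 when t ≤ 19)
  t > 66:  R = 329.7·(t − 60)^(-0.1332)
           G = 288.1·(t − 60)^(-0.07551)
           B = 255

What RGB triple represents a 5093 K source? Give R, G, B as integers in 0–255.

t = 5093/100 = 50.93; the t ≤ 66 branch applies.
R = 255 by definition for t ≤ 66.
G = 99.47·ln 50.93 − 161.1 = 99.47·3.9305 − 161.1 = 229.862.
B = 138.5·ln(50.93 − 10) − 305.0 = 138.5·ln 40.93 − 305.0 = 138.5·3.7119 − 305.0 = 209.093.
Rounded: (255, 230, 209).

R=255, G=230, B=209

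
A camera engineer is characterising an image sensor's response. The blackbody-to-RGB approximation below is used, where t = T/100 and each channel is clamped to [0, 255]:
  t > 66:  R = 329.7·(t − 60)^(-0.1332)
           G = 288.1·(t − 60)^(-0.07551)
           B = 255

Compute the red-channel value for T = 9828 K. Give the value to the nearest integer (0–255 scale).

t = 9828/100 = 98.28; the t > 66 branch applies.
R = 329.7·(98.28 − 60)^(-0.1332) = 329.7·38.28^(-0.1332) = 329.7·0.61539 = 202.893.
Rounded: 203.

203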